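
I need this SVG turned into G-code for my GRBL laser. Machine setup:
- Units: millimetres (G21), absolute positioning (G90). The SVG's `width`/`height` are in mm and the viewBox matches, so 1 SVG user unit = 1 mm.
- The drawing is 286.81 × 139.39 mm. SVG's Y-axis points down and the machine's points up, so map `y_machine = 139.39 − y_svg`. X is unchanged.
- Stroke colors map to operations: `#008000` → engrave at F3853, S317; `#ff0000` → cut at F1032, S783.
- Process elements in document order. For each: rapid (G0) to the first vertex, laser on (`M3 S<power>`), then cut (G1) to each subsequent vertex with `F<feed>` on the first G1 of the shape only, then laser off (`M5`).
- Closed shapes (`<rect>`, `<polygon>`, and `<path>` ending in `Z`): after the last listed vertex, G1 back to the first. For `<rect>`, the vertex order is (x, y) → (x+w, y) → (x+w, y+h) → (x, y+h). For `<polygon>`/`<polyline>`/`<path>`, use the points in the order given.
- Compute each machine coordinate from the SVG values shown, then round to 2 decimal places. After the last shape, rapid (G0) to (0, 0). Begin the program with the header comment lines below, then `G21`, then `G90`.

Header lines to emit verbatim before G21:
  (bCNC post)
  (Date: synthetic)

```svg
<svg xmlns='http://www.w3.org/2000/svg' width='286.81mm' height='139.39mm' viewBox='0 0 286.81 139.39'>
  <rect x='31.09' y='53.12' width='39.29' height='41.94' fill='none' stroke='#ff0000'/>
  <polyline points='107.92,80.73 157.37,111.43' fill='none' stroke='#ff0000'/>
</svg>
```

viewBox `0 0 286.81 139.39` with mm width/height → 1 unit = 1 mm. Flip: y_m = 139.39 − y_svg.

**Shape 1** — `<rect>` rectangle, stroke `#ff0000` → cut (S783, F1032). Machine vertices: (31.09,86.27) → (70.38,86.27) → (70.38,44.33) → (31.09,44.33) → (31.09,86.27). Closed: final G1 returns to the first vertex.

**Shape 2** — `<polyline>` line segment, stroke `#ff0000` → cut (S783, F1032). Machine vertices: (107.92,58.66) → (157.37,27.96). Open path.

(bCNC post)
(Date: synthetic)
G21
G90
G0 X31.09 Y86.27
M3 S783
G1 X70.38 Y86.27 F1032
G1 X70.38 Y44.33
G1 X31.09 Y44.33
G1 X31.09 Y86.27
M5
G0 X107.92 Y58.66
M3 S783
G1 X157.37 Y27.96 F1032
M5
G0 X0.00 Y0.00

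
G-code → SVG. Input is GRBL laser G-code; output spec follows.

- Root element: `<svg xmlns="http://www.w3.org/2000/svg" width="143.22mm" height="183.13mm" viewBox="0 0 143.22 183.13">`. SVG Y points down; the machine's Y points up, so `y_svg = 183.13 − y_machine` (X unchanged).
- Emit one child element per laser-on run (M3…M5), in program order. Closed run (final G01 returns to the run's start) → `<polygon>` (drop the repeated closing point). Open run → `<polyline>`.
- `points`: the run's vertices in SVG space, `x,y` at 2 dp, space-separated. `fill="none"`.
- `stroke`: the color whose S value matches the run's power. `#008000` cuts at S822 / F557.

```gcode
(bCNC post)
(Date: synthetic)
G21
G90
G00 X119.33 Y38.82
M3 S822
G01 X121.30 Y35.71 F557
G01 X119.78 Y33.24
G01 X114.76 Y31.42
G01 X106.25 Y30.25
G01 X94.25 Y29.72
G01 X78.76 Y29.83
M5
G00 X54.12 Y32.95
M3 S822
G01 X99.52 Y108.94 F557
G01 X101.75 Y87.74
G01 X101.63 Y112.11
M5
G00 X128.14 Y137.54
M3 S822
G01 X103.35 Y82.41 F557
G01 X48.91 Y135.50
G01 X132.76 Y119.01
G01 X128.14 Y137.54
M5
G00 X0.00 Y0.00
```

<svg xmlns="http://www.w3.org/2000/svg" width="143.22mm" height="183.13mm" viewBox="0 0 143.22 183.13">
  <polyline points="119.33,144.31 121.30,147.42 119.78,149.89 114.76,151.71 106.25,152.88 94.25,153.41 78.76,153.30" fill="none" stroke="#008000"/>
  <polyline points="54.12,150.18 99.52,74.19 101.75,95.39 101.63,71.02" fill="none" stroke="#008000"/>
  <polygon points="128.14,45.59 103.35,100.72 48.91,47.63 132.76,64.12" fill="none" stroke="#008000"/>
</svg>

Each laser-on run becomes one SVG element. Flip Y back into SVG space with y_svg = 183.13 − y_machine. Every run uses S822, so all elements get stroke `#008000` (cut).

Run 1: The run is open, so emit a `<polyline>` with points (Y-flipped): 119.33,144.31 121.30,147.42 119.78,149.89 114.76,151.71 106.25,152.88 94.25,153.41 78.76,153.30.

Run 2: The run is open, so emit a `<polyline>` with points (Y-flipped): 54.12,150.18 99.52,74.19 101.75,95.39 101.63,71.02.

Run 3: The run returns to its start, so emit a `<polygon>` with points (Y-flipped): 128.14,45.59 103.35,100.72 48.91,47.63 132.76,64.12.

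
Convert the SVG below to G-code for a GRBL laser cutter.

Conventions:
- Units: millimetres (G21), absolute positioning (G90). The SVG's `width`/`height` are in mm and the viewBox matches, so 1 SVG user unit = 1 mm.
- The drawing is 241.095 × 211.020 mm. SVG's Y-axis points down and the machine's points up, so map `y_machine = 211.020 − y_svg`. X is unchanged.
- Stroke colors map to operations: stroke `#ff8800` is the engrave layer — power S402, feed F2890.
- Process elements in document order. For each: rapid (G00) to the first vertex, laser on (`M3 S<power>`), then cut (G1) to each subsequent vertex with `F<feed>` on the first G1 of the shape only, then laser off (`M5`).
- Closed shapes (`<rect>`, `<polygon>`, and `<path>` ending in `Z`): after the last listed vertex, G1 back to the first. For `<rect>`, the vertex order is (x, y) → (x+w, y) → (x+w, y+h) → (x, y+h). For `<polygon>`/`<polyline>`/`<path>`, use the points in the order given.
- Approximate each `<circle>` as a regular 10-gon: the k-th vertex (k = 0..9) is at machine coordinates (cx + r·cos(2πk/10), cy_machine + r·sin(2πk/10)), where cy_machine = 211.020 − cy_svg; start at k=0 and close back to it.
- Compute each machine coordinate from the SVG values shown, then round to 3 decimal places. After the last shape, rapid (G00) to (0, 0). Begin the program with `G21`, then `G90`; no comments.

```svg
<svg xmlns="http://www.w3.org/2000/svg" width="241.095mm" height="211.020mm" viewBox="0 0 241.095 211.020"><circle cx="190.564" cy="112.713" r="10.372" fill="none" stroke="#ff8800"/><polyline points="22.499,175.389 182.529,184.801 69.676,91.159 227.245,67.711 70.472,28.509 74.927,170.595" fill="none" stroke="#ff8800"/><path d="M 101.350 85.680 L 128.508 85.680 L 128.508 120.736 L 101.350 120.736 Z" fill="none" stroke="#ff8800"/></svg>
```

viewBox `0 0 241.095 211.020` with mm width/height → 1 unit = 1 mm. Flip: y_m = 211.020 − y_svg.

**Shape 1** — `<circle>` circle, stroke `#ff8800` → engrave (S402, F2890). Machine vertices: (200.936,98.307) → (198.955,104.404) → (193.769,108.171) → (187.359,108.171) → (182.173,104.404) → (180.192,98.307) → (182.173,92.210) → (187.359,88.443) → (193.769,88.443) → (198.955,92.210) → (200.936,98.307). Closed: final G1 returns to the first vertex.

**Shape 2** — `<polyline>` open polyline, stroke `#ff8800` → engrave (S402, F2890). Machine vertices: (22.499,35.631) → (182.529,26.219) → (69.676,119.861) → (227.245,143.309) → (70.472,182.511) → (74.927,40.425). Open path.

**Shape 3** — `<path>` rectangle, stroke `#ff8800` → engrave (S402, F2890). Machine vertices: (101.350,125.340) → (128.508,125.340) → (128.508,90.284) → (101.350,90.284) → (101.350,125.340). Closed: final G1 returns to the first vertex.

G21
G90
G00 X200.936 Y98.307
M3 S402
G1 X198.955 Y104.404 F2890
G1 X193.769 Y108.171
G1 X187.359 Y108.171
G1 X182.173 Y104.404
G1 X180.192 Y98.307
G1 X182.173 Y92.210
G1 X187.359 Y88.443
G1 X193.769 Y88.443
G1 X198.955 Y92.210
G1 X200.936 Y98.307
M5
G00 X22.499 Y35.631
M3 S402
G1 X182.529 Y26.219 F2890
G1 X69.676 Y119.861
G1 X227.245 Y143.309
G1 X70.472 Y182.511
G1 X74.927 Y40.425
M5
G00 X101.350 Y125.340
M3 S402
G1 X128.508 Y125.340 F2890
G1 X128.508 Y90.284
G1 X101.350 Y90.284
G1 X101.350 Y125.340
M5
G00 X0.000 Y0.000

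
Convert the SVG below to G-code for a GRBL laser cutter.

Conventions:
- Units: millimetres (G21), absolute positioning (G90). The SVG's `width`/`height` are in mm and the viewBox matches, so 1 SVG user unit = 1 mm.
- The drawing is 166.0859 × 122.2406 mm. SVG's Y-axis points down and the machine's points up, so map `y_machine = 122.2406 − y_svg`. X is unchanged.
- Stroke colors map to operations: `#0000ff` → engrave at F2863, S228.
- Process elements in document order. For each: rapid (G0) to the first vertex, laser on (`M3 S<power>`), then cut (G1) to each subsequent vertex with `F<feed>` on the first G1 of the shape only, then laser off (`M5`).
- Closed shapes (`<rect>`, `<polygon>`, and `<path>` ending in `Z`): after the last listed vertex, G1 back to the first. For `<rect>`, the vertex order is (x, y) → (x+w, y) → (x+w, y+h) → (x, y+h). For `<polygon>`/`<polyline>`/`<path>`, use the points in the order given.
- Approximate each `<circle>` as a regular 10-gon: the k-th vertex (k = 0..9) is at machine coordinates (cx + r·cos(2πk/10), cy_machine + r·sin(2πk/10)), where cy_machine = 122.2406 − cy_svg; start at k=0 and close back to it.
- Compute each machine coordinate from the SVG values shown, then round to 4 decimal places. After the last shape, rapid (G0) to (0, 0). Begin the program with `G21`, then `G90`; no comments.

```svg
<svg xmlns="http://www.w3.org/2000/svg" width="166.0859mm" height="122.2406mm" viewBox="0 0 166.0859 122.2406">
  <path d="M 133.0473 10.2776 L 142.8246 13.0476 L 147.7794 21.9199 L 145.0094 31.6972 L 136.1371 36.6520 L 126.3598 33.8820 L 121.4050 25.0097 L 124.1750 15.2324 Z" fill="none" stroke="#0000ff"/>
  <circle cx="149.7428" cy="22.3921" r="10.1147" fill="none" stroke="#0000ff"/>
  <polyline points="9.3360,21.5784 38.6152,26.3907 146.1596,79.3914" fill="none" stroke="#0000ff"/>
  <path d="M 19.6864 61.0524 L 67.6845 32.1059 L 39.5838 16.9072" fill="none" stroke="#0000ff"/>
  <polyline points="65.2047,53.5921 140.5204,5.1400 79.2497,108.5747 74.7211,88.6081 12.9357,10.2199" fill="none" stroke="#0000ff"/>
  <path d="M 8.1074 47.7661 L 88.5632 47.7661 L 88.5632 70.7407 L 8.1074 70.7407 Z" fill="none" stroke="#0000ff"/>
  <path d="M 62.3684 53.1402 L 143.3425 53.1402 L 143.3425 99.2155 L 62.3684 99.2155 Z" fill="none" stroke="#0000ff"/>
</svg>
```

Since the viewBox matches the mm dimensions, user units are millimetres directly. The only transform is the Y-flip y_m = 122.2406 − y_svg.

Shape 1 is a regular polygon drawn with `<path>`. Its stroke #0000ff means engrave at S228, F2863. After flipping Y the toolpath is (133.0473,111.9630) → (142.8246,109.1930) → (147.7794,100.3207) → (145.0094,90.5434) → (136.1371,85.5886) → (126.3598,88.3586) → (121.4050,97.2309) → (124.1750,107.0082) → (133.0473,111.9630), returning to the start.

Shape 2 is a circle drawn with `<circle>`. Its stroke #0000ff means engrave at S228, F2863. After flipping Y the toolpath is (159.8575,99.8485) → (157.9258,105.7938) → (152.8684,109.4682) → (146.6172,109.4682) → (141.5598,105.7938) → (139.6281,99.8485) → (141.5598,93.9032) → (146.6172,90.2288) → (152.8684,90.2288) → (157.9258,93.9032) → (159.8575,99.8485), returning to the start.

Shape 3 is a open polyline drawn with `<polyline>`. Its stroke #0000ff means engrave at S228, F2863. After flipping Y the toolpath is (9.3360,100.6622) → (38.6152,95.8499) → (146.1596,42.8492).

Shape 4 is a open polyline drawn with `<path>`. Its stroke #0000ff means engrave at S228, F2863. After flipping Y the toolpath is (19.6864,61.1882) → (67.6845,90.1347) → (39.5838,105.3334).

Shape 5 is a open polyline drawn with `<polyline>`. Its stroke #0000ff means engrave at S228, F2863. After flipping Y the toolpath is (65.2047,68.6485) → (140.5204,117.1006) → (79.2497,13.6659) → (74.7211,33.6325) → (12.9357,112.0207).

Shape 6 is a rectangle drawn with `<path>`. Its stroke #0000ff means engrave at S228, F2863. After flipping Y the toolpath is (8.1074,74.4745) → (88.5632,74.4745) → (88.5632,51.4999) → (8.1074,51.4999) → (8.1074,74.4745), returning to the start.

Shape 7 is a rectangle drawn with `<path>`. Its stroke #0000ff means engrave at S228, F2863. After flipping Y the toolpath is (62.3684,69.1004) → (143.3425,69.1004) → (143.3425,23.0251) → (62.3684,23.0251) → (62.3684,69.1004), returning to the start.

G21
G90
G0 X133.0473 Y111.9630
M3 S228
G1 X142.8246 Y109.1930 F2863
G1 X147.7794 Y100.3207
G1 X145.0094 Y90.5434
G1 X136.1371 Y85.5886
G1 X126.3598 Y88.3586
G1 X121.4050 Y97.2309
G1 X124.1750 Y107.0082
G1 X133.0473 Y111.9630
M5
G0 X159.8575 Y99.8485
M3 S228
G1 X157.9258 Y105.7938 F2863
G1 X152.8684 Y109.4682
G1 X146.6172 Y109.4682
G1 X141.5598 Y105.7938
G1 X139.6281 Y99.8485
G1 X141.5598 Y93.9032
G1 X146.6172 Y90.2288
G1 X152.8684 Y90.2288
G1 X157.9258 Y93.9032
G1 X159.8575 Y99.8485
M5
G0 X9.3360 Y100.6622
M3 S228
G1 X38.6152 Y95.8499 F2863
G1 X146.1596 Y42.8492
M5
G0 X19.6864 Y61.1882
M3 S228
G1 X67.6845 Y90.1347 F2863
G1 X39.5838 Y105.3334
M5
G0 X65.2047 Y68.6485
M3 S228
G1 X140.5204 Y117.1006 F2863
G1 X79.2497 Y13.6659
G1 X74.7211 Y33.6325
G1 X12.9357 Y112.0207
M5
G0 X8.1074 Y74.4745
M3 S228
G1 X88.5632 Y74.4745 F2863
G1 X88.5632 Y51.4999
G1 X8.1074 Y51.4999
G1 X8.1074 Y74.4745
M5
G0 X62.3684 Y69.1004
M3 S228
G1 X143.3425 Y69.1004 F2863
G1 X143.3425 Y23.0251
G1 X62.3684 Y23.0251
G1 X62.3684 Y69.1004
M5
G0 X0.0000 Y0.0000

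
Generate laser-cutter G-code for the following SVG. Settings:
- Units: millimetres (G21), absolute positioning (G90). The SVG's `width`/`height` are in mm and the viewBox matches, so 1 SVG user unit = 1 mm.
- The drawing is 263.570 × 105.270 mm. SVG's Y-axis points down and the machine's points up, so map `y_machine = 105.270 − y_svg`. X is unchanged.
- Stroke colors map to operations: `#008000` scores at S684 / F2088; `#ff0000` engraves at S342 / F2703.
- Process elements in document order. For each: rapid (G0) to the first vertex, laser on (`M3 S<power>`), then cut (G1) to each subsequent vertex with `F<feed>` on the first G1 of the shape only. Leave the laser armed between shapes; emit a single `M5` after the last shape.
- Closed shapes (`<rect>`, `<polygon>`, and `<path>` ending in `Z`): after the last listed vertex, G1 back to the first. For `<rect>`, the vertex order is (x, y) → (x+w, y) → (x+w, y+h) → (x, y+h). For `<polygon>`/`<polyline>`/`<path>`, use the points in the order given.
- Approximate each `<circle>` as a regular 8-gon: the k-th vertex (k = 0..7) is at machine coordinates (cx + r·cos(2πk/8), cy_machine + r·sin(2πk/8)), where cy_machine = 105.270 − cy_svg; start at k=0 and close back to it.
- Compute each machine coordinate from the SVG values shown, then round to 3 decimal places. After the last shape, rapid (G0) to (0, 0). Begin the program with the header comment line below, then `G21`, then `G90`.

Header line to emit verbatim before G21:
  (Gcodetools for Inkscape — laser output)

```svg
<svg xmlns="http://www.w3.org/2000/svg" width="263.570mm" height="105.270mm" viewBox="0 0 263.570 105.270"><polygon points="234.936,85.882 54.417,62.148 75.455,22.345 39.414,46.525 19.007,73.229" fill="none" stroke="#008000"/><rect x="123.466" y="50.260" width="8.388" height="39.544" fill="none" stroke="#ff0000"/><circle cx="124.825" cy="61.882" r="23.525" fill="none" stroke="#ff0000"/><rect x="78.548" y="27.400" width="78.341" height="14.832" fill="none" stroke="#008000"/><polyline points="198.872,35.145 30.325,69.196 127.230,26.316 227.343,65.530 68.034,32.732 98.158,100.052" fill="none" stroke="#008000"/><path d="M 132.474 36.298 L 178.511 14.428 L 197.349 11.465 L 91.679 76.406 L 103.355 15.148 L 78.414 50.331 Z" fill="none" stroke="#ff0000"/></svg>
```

(Gcodetools for Inkscape — laser output)
G21
G90
G0 X234.936 Y19.388
M3 S684
G1 X54.417 Y43.122 F2088
G1 X75.455 Y82.925
G1 X39.414 Y58.745
G1 X19.007 Y32.041
G1 X234.936 Y19.388
G0 X123.466 Y55.010
M3 S342
G1 X131.854 Y55.010 F2703
G1 X131.854 Y15.466
G1 X123.466 Y15.466
G1 X123.466 Y55.010
G0 X148.350 Y43.388
M3 S342
G1 X141.460 Y60.023 F2703
G1 X124.825 Y66.913
G1 X108.190 Y60.023
G1 X101.300 Y43.388
G1 X108.190 Y26.753
G1 X124.825 Y19.863
G1 X141.460 Y26.753
G1 X148.350 Y43.388
G0 X78.548 Y77.870
M3 S684
G1 X156.889 Y77.870 F2088
G1 X156.889 Y63.038
G1 X78.548 Y63.038
G1 X78.548 Y77.870
G0 X198.872 Y70.125
M3 S684
G1 X30.325 Y36.074 F2088
G1 X127.230 Y78.954
G1 X227.343 Y39.740
G1 X68.034 Y72.538
G1 X98.158 Y5.218
G0 X132.474 Y68.972
M3 S342
G1 X178.511 Y90.842 F2703
G1 X197.349 Y93.805
G1 X91.679 Y28.864
G1 X103.355 Y90.122
G1 X78.414 Y54.939
G1 X132.474 Y68.972
M5
G0 X0.000 Y0.000

Since the viewBox matches the mm dimensions, user units are millimetres directly. The only transform is the Y-flip y_m = 105.270 − y_svg.

Shape 1 is a closed polygon drawn with `<polygon>`. Its stroke #008000 means score at S684, F2088. After flipping Y the toolpath is (234.936,19.388) → (54.417,43.122) → (75.455,82.925) → (39.414,58.745) → (19.007,32.041) → (234.936,19.388), returning to the start.

Shape 2 is a rectangle drawn with `<rect>`. Its stroke #ff0000 means engrave at S342, F2703. After flipping Y the toolpath is (123.466,55.010) → (131.854,55.010) → (131.854,15.466) → (123.466,15.466) → (123.466,55.010), returning to the start.

Shape 3 is a circle drawn with `<circle>`. Its stroke #ff0000 means engrave at S342, F2703. After flipping Y the toolpath is (148.350,43.388) → (141.460,60.023) → (124.825,66.913) → (108.190,60.023) → (101.300,43.388) → (108.190,26.753) → (124.825,19.863) → (141.460,26.753) → (148.350,43.388), returning to the start.

Shape 4 is a rectangle drawn with `<rect>`. Its stroke #008000 means score at S684, F2088. After flipping Y the toolpath is (78.548,77.870) → (156.889,77.870) → (156.889,63.038) → (78.548,63.038) → (78.548,77.870), returning to the start.

Shape 5 is a open polyline drawn with `<polyline>`. Its stroke #008000 means score at S684, F2088. After flipping Y the toolpath is (198.872,70.125) → (30.325,36.074) → (127.230,78.954) → (227.343,39.740) → (68.034,72.538) → (98.158,5.218).

Shape 6 is a closed polygon drawn with `<path>`. Its stroke #ff0000 means engrave at S342, F2703. After flipping Y the toolpath is (132.474,68.972) → (178.511,90.842) → (197.349,93.805) → (91.679,28.864) → (103.355,90.122) → (78.414,54.939) → (132.474,68.972), returning to the start.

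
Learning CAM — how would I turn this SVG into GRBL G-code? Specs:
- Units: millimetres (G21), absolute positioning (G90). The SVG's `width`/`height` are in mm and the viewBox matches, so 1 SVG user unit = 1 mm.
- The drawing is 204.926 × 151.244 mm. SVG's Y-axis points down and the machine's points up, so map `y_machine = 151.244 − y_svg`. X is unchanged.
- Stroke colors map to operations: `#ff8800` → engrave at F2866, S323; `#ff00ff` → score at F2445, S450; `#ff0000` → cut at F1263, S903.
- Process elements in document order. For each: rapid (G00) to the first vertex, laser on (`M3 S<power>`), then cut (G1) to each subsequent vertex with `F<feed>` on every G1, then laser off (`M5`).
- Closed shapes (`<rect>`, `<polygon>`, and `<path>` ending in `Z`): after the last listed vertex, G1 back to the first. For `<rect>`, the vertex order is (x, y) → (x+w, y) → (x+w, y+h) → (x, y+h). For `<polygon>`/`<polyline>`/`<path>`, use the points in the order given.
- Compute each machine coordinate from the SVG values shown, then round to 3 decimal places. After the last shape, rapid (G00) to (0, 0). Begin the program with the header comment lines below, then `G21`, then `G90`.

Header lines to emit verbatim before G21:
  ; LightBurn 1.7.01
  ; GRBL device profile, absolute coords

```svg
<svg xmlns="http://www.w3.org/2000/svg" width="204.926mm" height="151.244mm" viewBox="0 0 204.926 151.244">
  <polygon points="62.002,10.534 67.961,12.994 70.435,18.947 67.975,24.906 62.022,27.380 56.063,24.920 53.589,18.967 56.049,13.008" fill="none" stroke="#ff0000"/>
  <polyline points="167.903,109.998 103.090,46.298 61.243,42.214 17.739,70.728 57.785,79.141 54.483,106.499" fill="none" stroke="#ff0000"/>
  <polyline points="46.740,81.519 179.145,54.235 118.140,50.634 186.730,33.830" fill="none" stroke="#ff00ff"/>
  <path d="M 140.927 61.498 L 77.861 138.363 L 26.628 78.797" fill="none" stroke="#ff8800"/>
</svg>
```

Since the viewBox matches the mm dimensions, user units are millimetres directly. The only transform is the Y-flip y_m = 151.244 − y_svg.

Shape 1 is a regular polygon drawn with `<polygon>`. Its stroke #ff0000 means cut at S903, F1263. After flipping Y the toolpath is (62.002,140.710) → (67.961,138.250) → (70.435,132.297) → (67.975,126.338) → (62.022,123.864) → (56.063,126.324) → (53.589,132.277) → (56.049,138.236) → (62.002,140.710), returning to the start.

Shape 2 is a open polyline drawn with `<polyline>`. Its stroke #ff0000 means cut at S903, F1263. After flipping Y the toolpath is (167.903,41.246) → (103.090,104.946) → (61.243,109.030) → (17.739,80.516) → (57.785,72.103) → (54.483,44.745).

Shape 3 is a open polyline drawn with `<polyline>`. Its stroke #ff00ff means score at S450, F2445. After flipping Y the toolpath is (46.740,69.725) → (179.145,97.009) → (118.140,100.610) → (186.730,117.414).

Shape 4 is a open polyline drawn with `<path>`. Its stroke #ff8800 means engrave at S323, F2866. After flipping Y the toolpath is (140.927,89.746) → (77.861,12.881) → (26.628,72.447).

; LightBurn 1.7.01
; GRBL device profile, absolute coords
G21
G90
G00 X62.002 Y140.710
M3 S903
G1 X67.961 Y138.250 F1263
G1 X70.435 Y132.297 F1263
G1 X67.975 Y126.338 F1263
G1 X62.022 Y123.864 F1263
G1 X56.063 Y126.324 F1263
G1 X53.589 Y132.277 F1263
G1 X56.049 Y138.236 F1263
G1 X62.002 Y140.710 F1263
M5
G00 X167.903 Y41.246
M3 S903
G1 X103.090 Y104.946 F1263
G1 X61.243 Y109.030 F1263
G1 X17.739 Y80.516 F1263
G1 X57.785 Y72.103 F1263
G1 X54.483 Y44.745 F1263
M5
G00 X46.740 Y69.725
M3 S450
G1 X179.145 Y97.009 F2445
G1 X118.140 Y100.610 F2445
G1 X186.730 Y117.414 F2445
M5
G00 X140.927 Y89.746
M3 S323
G1 X77.861 Y12.881 F2866
G1 X26.628 Y72.447 F2866
M5
G00 X0.000 Y0.000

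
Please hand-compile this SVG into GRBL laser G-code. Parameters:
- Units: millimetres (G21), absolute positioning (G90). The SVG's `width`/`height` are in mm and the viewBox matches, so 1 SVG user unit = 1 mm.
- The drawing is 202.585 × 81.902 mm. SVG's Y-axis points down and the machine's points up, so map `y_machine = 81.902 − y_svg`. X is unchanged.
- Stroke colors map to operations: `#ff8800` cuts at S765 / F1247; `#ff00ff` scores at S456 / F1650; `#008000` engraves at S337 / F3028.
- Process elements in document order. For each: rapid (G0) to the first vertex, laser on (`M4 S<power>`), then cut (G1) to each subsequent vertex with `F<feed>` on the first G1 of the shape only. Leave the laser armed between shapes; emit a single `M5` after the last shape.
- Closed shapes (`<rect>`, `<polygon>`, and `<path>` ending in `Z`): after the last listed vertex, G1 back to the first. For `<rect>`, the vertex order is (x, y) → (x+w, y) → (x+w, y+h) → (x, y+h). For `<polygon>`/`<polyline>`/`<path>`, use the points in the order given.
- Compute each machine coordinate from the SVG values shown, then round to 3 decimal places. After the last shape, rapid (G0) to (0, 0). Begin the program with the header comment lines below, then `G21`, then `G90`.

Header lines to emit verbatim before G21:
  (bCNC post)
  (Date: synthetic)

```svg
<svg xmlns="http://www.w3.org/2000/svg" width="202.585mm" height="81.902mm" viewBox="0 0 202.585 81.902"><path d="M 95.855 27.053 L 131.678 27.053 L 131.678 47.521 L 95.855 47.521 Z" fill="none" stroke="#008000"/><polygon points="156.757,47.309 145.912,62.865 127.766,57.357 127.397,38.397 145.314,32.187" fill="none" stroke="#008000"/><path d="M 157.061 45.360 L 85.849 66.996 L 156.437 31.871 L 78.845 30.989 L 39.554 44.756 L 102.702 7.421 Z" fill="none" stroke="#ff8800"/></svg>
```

(bCNC post)
(Date: synthetic)
G21
G90
G0 X95.855 Y54.849
M4 S337
G1 X131.678 Y54.849 F3028
G1 X131.678 Y34.381
G1 X95.855 Y34.381
G1 X95.855 Y54.849
G0 X156.757 Y34.593
M4 S337
G1 X145.912 Y19.037 F3028
G1 X127.766 Y24.545
G1 X127.397 Y43.505
G1 X145.314 Y49.715
G1 X156.757 Y34.593
G0 X157.061 Y36.542
M4 S765
G1 X85.849 Y14.906 F1247
G1 X156.437 Y50.031
G1 X78.845 Y50.913
G1 X39.554 Y37.146
G1 X102.702 Y74.481
G1 X157.061 Y36.542
M5
G0 X0.000 Y0.000

1 u = 1 mm; y_m = 81.902 − y.

[1] `<path>` rectangle, #008000→engrave S337 F3028: (95.855,54.849) → (131.678,54.849) → (131.678,34.381) → (95.855,34.381) → (95.855,54.849) (closed)

[2] `<polygon>` regular polygon, #008000→engrave S337 F3028: (156.757,34.593) → (145.912,19.037) → (127.766,24.545) → (127.397,43.505) → (145.314,49.715) → (156.757,34.593) (closed)

[3] `<path>` closed polygon, #ff8800→cut S765 F1247: (157.061,36.542) → (85.849,14.906) → (156.437,50.031) → (78.845,50.913) → (39.554,37.146) → (102.702,74.481) → (157.061,36.542) (closed)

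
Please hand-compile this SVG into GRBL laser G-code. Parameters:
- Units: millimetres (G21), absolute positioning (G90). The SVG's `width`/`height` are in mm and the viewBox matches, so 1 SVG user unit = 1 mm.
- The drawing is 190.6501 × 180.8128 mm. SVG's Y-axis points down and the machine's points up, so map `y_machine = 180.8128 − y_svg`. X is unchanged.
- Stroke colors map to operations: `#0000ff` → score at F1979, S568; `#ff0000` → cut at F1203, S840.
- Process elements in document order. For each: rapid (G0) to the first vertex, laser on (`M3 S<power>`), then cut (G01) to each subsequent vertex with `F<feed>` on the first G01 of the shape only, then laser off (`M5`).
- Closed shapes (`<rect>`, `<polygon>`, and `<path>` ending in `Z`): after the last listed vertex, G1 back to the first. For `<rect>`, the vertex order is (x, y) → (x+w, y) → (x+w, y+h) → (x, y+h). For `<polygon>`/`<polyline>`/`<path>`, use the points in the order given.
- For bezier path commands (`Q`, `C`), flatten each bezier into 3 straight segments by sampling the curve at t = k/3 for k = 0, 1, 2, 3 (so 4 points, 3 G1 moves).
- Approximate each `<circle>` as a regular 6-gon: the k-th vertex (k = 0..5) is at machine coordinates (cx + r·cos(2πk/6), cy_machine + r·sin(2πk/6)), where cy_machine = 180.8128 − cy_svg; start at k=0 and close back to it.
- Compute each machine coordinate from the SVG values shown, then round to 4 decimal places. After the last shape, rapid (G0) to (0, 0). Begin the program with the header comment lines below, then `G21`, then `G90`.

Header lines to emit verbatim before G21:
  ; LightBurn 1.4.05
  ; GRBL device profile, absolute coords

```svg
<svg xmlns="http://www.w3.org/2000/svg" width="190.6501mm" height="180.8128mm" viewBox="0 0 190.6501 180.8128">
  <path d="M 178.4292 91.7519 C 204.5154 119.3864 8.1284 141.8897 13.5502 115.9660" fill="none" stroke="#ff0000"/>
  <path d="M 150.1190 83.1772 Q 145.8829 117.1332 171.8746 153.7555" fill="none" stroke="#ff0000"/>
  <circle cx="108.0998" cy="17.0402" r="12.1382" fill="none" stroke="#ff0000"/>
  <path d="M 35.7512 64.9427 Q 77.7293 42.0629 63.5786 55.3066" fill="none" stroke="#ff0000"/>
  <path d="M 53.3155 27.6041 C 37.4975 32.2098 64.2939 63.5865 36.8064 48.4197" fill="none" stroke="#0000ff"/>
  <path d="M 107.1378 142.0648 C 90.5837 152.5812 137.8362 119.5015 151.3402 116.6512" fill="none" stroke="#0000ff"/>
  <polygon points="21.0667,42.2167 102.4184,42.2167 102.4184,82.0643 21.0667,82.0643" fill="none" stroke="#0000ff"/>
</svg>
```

1 u = 1 mm; y_m = 180.8128 − y.

[1] `<path>` cubic bezier, #ff0000→cut S840 F1203: (178.4292,89.0609) → (146.0718,64.7403) → (59.6839,53.4619) → (13.5502,64.8468)

[2] `<path>` quadratic bezier, #ff0000→cut S840 F1203: (150.1190,97.6356) → (150.6536,74.7020) → (157.9054,51.1759) → (171.8746,27.0573)

[3] `<circle>` circle, #ff0000→cut S840 F1203: (120.2380,163.7726) → (114.1689,174.2846) → (102.0307,174.2846) → (95.9616,163.7726) → (102.0307,153.2606) → (114.1689,153.2606) → (120.2380,163.7726) (closed)

[4] `<path>` quadratic bezier, #ff0000→cut S840 F1203: (35.7512,115.8701) → (57.5001,127.1096) → (66.7759,130.3216) → (63.5786,125.5062)

[5] `<path>` cubic bezier, #0000ff→score S568 F1979: (53.3155,153.2087) → (48.1135,142.3947) → (49.7881,130.0254) → (36.8064,132.3931)

[6] `<path>` cubic bezier, #0000ff→score S568 F1979: (107.1378,38.7480) → (108.2394,40.0294) → (130.1999,53.9691) → (151.3402,64.1616)

[7] `<polygon>` rectangle, #0000ff→score S568 F1979: (21.0667,138.5961) → (102.4184,138.5961) → (102.4184,98.7485) → (21.0667,98.7485) → (21.0667,138.5961) (closed)

; LightBurn 1.4.05
; GRBL device profile, absolute coords
G21
G90
G0 X178.4292 Y89.0609
M3 S840
G01 X146.0718 Y64.7403 F1203
G01 X59.6839 Y53.4619
G01 X13.5502 Y64.8468
M5
G0 X150.1190 Y97.6356
M3 S840
G01 X150.6536 Y74.7020 F1203
G01 X157.9054 Y51.1759
G01 X171.8746 Y27.0573
M5
G0 X120.2380 Y163.7726
M3 S840
G01 X114.1689 Y174.2846 F1203
G01 X102.0307 Y174.2846
G01 X95.9616 Y163.7726
G01 X102.0307 Y153.2606
G01 X114.1689 Y153.2606
G01 X120.2380 Y163.7726
M5
G0 X35.7512 Y115.8701
M3 S840
G01 X57.5001 Y127.1096 F1203
G01 X66.7759 Y130.3216
G01 X63.5786 Y125.5062
M5
G0 X53.3155 Y153.2087
M3 S568
G01 X48.1135 Y142.3947 F1979
G01 X49.7881 Y130.0254
G01 X36.8064 Y132.3931
M5
G0 X107.1378 Y38.7480
M3 S568
G01 X108.2394 Y40.0294 F1979
G01 X130.1999 Y53.9691
G01 X151.3402 Y64.1616
M5
G0 X21.0667 Y138.5961
M3 S568
G01 X102.4184 Y138.5961 F1979
G01 X102.4184 Y98.7485
G01 X21.0667 Y98.7485
G01 X21.0667 Y138.5961
M5
G0 X0.0000 Y0.0000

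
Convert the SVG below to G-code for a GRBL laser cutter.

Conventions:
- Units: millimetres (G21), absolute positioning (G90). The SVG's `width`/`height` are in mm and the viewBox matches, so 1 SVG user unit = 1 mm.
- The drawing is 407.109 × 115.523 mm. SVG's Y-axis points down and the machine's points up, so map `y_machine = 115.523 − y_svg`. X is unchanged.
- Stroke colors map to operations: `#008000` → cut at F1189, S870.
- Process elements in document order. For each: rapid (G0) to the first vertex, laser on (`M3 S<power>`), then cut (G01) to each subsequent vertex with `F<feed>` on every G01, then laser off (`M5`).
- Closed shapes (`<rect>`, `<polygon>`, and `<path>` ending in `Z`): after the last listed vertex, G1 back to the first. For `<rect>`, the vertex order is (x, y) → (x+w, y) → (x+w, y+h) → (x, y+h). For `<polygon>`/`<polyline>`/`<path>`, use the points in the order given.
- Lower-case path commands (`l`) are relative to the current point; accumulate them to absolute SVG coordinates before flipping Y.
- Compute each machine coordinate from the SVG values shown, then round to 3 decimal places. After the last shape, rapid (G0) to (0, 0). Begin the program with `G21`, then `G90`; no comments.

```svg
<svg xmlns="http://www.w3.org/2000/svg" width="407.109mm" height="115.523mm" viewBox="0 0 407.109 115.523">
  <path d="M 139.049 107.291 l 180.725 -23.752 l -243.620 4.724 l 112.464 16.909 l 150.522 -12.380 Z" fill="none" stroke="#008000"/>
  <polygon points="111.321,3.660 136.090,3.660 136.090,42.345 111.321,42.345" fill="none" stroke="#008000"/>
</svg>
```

1 u = 1 mm; y_m = 115.523 − y.

[1] `<path>` closed polygon, #008000→cut S870 F1189: (139.049,8.232) → (319.774,31.984) → (76.154,27.260) → (188.618,10.351) → (339.140,22.731) → (139.049,8.232) (closed)

[2] `<polygon>` rectangle, #008000→cut S870 F1189: (111.321,111.863) → (136.090,111.863) → (136.090,73.178) → (111.321,73.178) → (111.321,111.863) (closed)

G21
G90
G0 X139.049 Y8.232
M3 S870
G01 X319.774 Y31.984 F1189
G01 X76.154 Y27.260 F1189
G01 X188.618 Y10.351 F1189
G01 X339.140 Y22.731 F1189
G01 X139.049 Y8.232 F1189
M5
G0 X111.321 Y111.863
M3 S870
G01 X136.090 Y111.863 F1189
G01 X136.090 Y73.178 F1189
G01 X111.321 Y73.178 F1189
G01 X111.321 Y111.863 F1189
M5
G0 X0.000 Y0.000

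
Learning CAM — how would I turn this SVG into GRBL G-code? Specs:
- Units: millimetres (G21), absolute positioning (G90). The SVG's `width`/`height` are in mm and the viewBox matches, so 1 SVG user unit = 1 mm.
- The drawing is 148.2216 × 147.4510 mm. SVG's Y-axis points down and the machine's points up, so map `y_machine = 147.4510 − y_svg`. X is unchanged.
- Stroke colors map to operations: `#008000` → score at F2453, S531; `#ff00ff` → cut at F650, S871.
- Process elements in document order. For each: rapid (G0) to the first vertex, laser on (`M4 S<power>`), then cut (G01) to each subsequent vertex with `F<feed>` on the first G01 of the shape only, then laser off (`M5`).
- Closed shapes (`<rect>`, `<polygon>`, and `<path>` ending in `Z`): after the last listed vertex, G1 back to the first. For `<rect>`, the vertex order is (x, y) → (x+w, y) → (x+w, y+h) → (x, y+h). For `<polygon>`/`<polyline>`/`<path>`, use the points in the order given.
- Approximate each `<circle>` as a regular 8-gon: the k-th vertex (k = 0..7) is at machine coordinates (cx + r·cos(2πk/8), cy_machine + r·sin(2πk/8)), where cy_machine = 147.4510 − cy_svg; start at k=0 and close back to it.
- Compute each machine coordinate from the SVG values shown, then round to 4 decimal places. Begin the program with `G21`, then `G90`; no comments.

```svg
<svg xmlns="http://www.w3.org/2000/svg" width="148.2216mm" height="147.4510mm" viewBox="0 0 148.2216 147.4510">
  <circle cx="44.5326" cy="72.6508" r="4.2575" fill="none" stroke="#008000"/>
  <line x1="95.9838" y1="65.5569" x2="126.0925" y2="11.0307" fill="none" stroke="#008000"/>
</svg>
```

G21
G90
G0 X48.7901 Y74.8002
M4 S531
G01 X47.5431 Y77.8107 F2453
G01 X44.5326 Y79.0577
G01 X41.5221 Y77.8107
G01 X40.2751 Y74.8002
G01 X41.5221 Y71.7897
G01 X44.5326 Y70.5427
G01 X47.5431 Y71.7897
G01 X48.7901 Y74.8002
M5
G0 X95.9838 Y81.8941
M4 S531
G01 X126.0925 Y136.4203 F2453
M5

1 u = 1 mm; y_m = 147.4510 − y.

[1] `<circle>` circle, #008000→score S531 F2453: (48.7901,74.8002) → (47.5431,77.8107) → (44.5326,79.0577) → (41.5221,77.8107) → (40.2751,74.8002) → (41.5221,71.7897) → (44.5326,70.5427) → (47.5431,71.7897) → (48.7901,74.8002) (closed)

[2] `<line>` line segment, #008000→score S531 F2453: (95.9838,81.8941) → (126.0925,136.4203)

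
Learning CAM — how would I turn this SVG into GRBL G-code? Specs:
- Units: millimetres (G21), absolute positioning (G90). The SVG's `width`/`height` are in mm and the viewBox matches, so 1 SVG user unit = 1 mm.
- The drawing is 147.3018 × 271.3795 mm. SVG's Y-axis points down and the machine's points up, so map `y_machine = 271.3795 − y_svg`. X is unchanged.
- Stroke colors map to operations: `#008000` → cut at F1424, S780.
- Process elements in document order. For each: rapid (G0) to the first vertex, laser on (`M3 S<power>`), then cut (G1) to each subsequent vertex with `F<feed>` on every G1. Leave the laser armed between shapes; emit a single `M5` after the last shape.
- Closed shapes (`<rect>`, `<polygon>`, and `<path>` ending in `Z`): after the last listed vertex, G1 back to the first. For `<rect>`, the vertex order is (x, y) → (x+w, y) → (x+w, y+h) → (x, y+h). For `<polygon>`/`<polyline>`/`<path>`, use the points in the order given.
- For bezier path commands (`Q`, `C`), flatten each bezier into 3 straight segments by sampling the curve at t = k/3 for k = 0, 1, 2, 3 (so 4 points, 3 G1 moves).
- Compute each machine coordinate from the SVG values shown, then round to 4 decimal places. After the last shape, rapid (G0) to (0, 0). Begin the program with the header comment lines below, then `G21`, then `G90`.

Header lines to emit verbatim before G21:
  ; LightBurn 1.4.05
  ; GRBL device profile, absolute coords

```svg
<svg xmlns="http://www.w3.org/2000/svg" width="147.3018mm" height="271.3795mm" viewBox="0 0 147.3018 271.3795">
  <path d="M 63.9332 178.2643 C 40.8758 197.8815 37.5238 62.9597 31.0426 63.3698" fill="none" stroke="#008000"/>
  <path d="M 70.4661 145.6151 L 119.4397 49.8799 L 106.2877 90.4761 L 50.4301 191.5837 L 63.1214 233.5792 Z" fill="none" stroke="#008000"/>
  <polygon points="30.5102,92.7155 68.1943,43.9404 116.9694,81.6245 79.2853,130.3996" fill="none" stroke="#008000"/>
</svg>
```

; LightBurn 1.4.05
; GRBL device profile, absolute coords
G21
G90
G0 X63.9332 Y93.1152
M3 S780
G1 X46.5985 Y114.2750 F1424
G1 X37.3265 Y174.0451 F1424
G1 X31.0426 Y208.0097 F1424
G0 X70.4661 Y125.7644
M3 S780
G1 X119.4397 Y221.4996 F1424
G1 X106.2877 Y180.9034 F1424
G1 X50.4301 Y79.7958 F1424
G1 X63.1214 Y37.8003 F1424
G1 X70.4661 Y125.7644 F1424
G0 X30.5102 Y178.6640
M3 S780
G1 X68.1943 Y227.4391 F1424
G1 X116.9694 Y189.7550 F1424
G1 X79.2853 Y140.9799 F1424
G1 X30.5102 Y178.6640 F1424
M5
G0 X0.0000 Y0.0000

Since the viewBox matches the mm dimensions, user units are millimetres directly. The only transform is the Y-flip y_m = 271.3795 − y_svg.

Shape 1 is a cubic bezier drawn with `<path>`. Its stroke #008000 means cut at S780, F1424. After flipping Y the toolpath is (63.9332,93.1152) → (46.5985,114.2750) → (37.3265,174.0451) → (31.0426,208.0097).

Shape 2 is a closed polygon drawn with `<path>`. Its stroke #008000 means cut at S780, F1424. After flipping Y the toolpath is (70.4661,125.7644) → (119.4397,221.4996) → (106.2877,180.9034) → (50.4301,79.7958) → (63.1214,37.8003) → (70.4661,125.7644), returning to the start.

Shape 3 is a regular polygon drawn with `<polygon>`. Its stroke #008000 means cut at S780, F1424. After flipping Y the toolpath is (30.5102,178.6640) → (68.1943,227.4391) → (116.9694,189.7550) → (79.2853,140.9799) → (30.5102,178.6640), returning to the start.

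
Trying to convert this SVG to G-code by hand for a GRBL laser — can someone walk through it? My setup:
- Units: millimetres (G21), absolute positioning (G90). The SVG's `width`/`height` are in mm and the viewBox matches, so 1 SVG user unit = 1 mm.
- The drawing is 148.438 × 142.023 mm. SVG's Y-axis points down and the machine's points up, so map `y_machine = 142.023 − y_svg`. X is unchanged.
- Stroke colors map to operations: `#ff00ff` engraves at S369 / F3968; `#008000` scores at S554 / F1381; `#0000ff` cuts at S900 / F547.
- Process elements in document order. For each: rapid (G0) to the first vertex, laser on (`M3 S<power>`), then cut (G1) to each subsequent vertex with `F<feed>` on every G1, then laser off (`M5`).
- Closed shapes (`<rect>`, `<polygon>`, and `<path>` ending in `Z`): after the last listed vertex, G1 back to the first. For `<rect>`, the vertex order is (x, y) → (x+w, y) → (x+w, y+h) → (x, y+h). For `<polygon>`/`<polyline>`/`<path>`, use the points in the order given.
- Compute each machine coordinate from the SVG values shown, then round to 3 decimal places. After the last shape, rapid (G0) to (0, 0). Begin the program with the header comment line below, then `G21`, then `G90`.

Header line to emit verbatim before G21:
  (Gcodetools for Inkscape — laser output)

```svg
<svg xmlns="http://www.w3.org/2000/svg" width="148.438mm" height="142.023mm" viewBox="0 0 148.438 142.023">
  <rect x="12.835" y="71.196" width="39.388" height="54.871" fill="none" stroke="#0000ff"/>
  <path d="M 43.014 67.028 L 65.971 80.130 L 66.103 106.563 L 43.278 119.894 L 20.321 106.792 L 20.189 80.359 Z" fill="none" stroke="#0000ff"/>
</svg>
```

1 u = 1 mm; y_m = 142.023 − y.

[1] `<rect>` rectangle, #0000ff→cut S900 F547: (12.835,70.827) → (52.223,70.827) → (52.223,15.956) → (12.835,15.956) → (12.835,70.827) (closed)

[2] `<path>` regular polygon, #0000ff→cut S900 F547: (43.014,74.995) → (65.971,61.893) → (66.103,35.460) → (43.278,22.129) → (20.321,35.231) → (20.189,61.664) → (43.014,74.995) (closed)

(Gcodetools for Inkscape — laser output)
G21
G90
G0 X12.835 Y70.827
M3 S900
G1 X52.223 Y70.827 F547
G1 X52.223 Y15.956 F547
G1 X12.835 Y15.956 F547
G1 X12.835 Y70.827 F547
M5
G0 X43.014 Y74.995
M3 S900
G1 X65.971 Y61.893 F547
G1 X66.103 Y35.460 F547
G1 X43.278 Y22.129 F547
G1 X20.321 Y35.231 F547
G1 X20.189 Y61.664 F547
G1 X43.014 Y74.995 F547
M5
G0 X0.000 Y0.000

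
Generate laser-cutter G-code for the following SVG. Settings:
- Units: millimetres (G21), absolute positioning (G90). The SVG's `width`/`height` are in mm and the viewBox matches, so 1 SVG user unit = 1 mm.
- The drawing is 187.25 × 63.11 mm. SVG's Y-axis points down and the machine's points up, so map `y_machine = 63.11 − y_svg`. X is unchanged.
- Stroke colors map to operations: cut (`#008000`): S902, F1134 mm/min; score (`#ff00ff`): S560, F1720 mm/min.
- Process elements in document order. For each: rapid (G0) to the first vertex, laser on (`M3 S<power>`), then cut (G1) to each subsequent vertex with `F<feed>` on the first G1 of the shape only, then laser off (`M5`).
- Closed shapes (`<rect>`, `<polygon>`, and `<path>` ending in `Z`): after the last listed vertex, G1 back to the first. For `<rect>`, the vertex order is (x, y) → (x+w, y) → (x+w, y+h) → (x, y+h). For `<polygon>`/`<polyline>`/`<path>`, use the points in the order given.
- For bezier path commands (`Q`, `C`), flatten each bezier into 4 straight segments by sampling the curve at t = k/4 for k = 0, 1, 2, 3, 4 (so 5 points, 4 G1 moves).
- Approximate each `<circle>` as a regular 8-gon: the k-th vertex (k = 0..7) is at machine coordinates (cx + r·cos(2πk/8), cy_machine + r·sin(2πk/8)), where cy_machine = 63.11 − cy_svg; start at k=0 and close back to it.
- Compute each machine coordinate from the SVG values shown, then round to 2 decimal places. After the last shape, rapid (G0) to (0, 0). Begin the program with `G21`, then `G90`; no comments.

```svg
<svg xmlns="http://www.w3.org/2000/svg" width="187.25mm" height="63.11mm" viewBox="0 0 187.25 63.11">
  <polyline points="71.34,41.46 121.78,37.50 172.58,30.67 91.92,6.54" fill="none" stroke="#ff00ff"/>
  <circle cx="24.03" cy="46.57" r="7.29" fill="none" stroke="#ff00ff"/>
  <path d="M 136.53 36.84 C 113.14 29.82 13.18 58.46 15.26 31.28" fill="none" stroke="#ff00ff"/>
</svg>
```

G21
G90
G0 X71.34 Y21.65
M3 S560
G1 X121.78 Y25.61 F1720
G1 X172.58 Y32.44
G1 X91.92 Y56.57
M5
G0 X31.32 Y16.54
M3 S560
G1 X29.18 Y21.69 F1720
G1 X24.03 Y23.83
G1 X18.88 Y21.69
G1 X16.74 Y16.54
G1 X18.88 Y11.39
G1 X24.03 Y9.25
G1 X29.18 Y11.39
G1 X31.32 Y16.54
M5
G0 X136.53 Y26.27
M3 S560
G1 X107.42 Y26.28 F1720
G1 X66.34 Y21.49
G1 X30.04 Y20.48
G1 X15.26 Y31.83
M5
G0 X0.00 Y0.00

Since the viewBox matches the mm dimensions, user units are millimetres directly. The only transform is the Y-flip y_m = 63.11 − y_svg.

Shape 1 is a open polyline drawn with `<polyline>`. Its stroke #ff00ff means score at S560, F1720. After flipping Y the toolpath is (71.34,21.65) → (121.78,25.61) → (172.58,32.44) → (91.92,56.57).

Shape 2 is a circle drawn with `<circle>`. Its stroke #ff00ff means score at S560, F1720. After flipping Y the toolpath is (31.32,16.54) → (29.18,21.69) → (24.03,23.83) → (18.88,21.69) → (16.74,16.54) → (18.88,11.39) → (24.03,9.25) → (29.18,11.39) → (31.32,16.54), returning to the start.

Shape 3 is a cubic bezier drawn with `<path>`. Its stroke #ff00ff means score at S560, F1720. After flipping Y the toolpath is (136.53,26.27) → (107.42,26.28) → (66.34,21.49) → (30.04,20.48) → (15.26,31.83).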